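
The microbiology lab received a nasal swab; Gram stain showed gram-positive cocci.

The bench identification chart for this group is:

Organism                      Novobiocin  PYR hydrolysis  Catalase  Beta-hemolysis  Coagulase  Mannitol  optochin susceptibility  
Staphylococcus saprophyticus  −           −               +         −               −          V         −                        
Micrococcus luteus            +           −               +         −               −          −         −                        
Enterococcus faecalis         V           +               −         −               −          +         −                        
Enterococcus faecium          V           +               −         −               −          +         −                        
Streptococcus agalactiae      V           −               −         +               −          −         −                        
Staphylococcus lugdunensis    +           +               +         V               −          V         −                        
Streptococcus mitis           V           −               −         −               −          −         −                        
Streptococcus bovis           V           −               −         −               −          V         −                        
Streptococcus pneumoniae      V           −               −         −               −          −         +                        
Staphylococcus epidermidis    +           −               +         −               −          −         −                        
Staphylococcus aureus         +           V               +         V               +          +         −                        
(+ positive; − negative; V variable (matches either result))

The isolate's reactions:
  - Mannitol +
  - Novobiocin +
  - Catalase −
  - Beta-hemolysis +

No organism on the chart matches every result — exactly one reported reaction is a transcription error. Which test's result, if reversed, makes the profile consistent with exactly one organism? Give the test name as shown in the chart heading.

As reported, no row in the chart matches all 4 reactions.
Reversing Beta-hemolysis → 3 organisms match (not unique).
Reversing Novobiocin → still no organism matches.
Reversing Mannitol (to −) → unique match: Streptococcus agalactiae.
Reversing Catalase → 2 organisms match (not unique).

Mannitol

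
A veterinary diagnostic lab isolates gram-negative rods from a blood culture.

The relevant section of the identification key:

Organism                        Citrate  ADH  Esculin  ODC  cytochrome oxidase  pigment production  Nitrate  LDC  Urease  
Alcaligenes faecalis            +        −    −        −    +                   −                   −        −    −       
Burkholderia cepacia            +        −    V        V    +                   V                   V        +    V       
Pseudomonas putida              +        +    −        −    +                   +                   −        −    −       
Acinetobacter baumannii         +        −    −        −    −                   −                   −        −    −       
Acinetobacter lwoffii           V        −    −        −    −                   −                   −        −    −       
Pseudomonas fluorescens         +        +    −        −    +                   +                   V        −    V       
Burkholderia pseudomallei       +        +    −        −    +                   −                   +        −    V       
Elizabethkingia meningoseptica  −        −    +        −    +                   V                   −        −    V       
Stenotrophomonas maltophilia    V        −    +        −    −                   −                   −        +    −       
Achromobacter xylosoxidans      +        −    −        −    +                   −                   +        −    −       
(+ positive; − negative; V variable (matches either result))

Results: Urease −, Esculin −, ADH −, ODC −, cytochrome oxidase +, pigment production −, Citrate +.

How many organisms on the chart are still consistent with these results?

3

Citrate +: excludes Elizabethkingia meningoseptica — 9 left.
ADH −: excludes Pseudomonas putida, Pseudomonas fluorescens, Burkholderia pseudomallei — 6 left.
Urease −: all 6 remaining candidates are consistent.
pigment production −: all 6 remaining candidates are consistent.
Esculin −: excludes Stenotrophomonas maltophilia — 5 left.
ODC −: all 5 remaining candidates are consistent.
cytochrome oxidase +: excludes Acinetobacter baumannii, Acinetobacter lwoffii — 3 left.
Still consistent: Achromobacter xylosoxidans, Alcaligenes faecalis, Burkholderia cepacia.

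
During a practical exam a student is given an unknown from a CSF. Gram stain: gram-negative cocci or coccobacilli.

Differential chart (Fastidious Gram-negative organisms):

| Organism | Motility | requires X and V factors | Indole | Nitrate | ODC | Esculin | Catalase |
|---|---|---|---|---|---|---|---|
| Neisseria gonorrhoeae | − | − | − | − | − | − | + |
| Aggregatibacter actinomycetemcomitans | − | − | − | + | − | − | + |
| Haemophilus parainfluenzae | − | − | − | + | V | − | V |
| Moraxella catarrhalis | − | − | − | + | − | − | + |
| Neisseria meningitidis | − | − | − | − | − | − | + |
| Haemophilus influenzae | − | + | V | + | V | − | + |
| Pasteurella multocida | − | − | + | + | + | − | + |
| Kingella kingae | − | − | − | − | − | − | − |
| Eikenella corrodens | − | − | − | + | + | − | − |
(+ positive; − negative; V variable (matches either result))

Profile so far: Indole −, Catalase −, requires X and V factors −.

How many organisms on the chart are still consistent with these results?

3

Catalase −: excludes 6 organisms — 3 left.
requires X and V factors −: all 3 remaining candidates are consistent.
Indole −: all 3 remaining candidates are consistent.
Still consistent: Eikenella corrodens, Haemophilus parainfluenzae, Kingella kingae.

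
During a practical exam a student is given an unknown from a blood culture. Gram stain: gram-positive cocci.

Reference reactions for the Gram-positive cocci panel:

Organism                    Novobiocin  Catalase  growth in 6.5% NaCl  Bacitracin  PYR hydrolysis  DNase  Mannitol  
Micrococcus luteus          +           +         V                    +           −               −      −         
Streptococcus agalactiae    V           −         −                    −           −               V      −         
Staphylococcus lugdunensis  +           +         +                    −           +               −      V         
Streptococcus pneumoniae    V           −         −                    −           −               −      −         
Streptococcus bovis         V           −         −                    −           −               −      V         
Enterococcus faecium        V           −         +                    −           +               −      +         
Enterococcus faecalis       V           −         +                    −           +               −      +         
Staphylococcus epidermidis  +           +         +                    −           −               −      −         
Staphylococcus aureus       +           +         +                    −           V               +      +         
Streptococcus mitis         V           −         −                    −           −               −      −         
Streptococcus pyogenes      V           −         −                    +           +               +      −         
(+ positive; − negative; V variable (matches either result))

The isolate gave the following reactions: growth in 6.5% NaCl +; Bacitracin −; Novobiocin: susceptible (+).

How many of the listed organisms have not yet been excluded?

5

Novobiocin +: all 11 remaining candidates are consistent.
growth in 6.5% NaCl +: excludes 5 organisms — 6 left.
Bacitracin −: excludes Micrococcus luteus — 5 left.
Still consistent: Enterococcus faecalis, Enterococcus faecium, Staphylococcus aureus, Staphylococcus epidermidis, Staphylococcus lugdunensis.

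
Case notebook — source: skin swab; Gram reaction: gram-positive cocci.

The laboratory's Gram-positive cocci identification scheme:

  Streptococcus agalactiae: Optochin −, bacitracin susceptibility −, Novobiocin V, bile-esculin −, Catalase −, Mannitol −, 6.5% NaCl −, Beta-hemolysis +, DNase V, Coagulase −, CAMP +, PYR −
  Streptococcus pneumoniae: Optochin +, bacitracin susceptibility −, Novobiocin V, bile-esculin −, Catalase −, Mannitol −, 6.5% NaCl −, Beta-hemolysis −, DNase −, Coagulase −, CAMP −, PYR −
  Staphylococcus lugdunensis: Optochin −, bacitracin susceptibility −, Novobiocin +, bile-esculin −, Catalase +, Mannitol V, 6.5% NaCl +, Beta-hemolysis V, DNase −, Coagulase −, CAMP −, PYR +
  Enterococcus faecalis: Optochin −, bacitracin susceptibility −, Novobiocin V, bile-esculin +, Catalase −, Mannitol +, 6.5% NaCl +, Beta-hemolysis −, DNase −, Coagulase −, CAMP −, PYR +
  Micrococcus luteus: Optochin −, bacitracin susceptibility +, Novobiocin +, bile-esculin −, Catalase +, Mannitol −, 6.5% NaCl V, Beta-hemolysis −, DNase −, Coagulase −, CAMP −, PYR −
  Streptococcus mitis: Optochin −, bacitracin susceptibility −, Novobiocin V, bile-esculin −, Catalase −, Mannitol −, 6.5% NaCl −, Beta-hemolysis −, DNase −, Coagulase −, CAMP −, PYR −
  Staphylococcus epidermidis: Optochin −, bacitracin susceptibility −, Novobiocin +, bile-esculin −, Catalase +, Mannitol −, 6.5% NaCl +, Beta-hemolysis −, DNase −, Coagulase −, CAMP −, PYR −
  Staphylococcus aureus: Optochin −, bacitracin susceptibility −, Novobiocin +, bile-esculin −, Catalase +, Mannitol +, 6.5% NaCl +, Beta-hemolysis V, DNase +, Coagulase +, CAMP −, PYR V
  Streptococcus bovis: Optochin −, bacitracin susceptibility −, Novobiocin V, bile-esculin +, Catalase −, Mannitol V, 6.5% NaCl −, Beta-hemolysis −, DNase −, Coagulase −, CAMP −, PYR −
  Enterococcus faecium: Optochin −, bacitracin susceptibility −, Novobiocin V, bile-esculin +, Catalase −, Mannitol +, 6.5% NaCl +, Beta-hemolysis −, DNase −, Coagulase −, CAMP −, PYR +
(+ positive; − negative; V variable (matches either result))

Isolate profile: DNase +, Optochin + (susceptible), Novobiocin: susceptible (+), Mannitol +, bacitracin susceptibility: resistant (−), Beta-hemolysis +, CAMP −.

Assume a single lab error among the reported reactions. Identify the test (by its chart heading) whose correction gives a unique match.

As reported, no row in the chart matches all 7 reactions.
Reversing Mannitol → still no organism matches.
Reversing CAMP → still no organism matches.
Reversing Beta-hemolysis → still no organism matches.
Reversing bacitracin susceptibility → still no organism matches.
Reversing DNase → still no organism matches.
Reversing Novobiocin → still no organism matches.
Reversing Optochin (to −) → unique match: Staphylococcus aureus.

Optochin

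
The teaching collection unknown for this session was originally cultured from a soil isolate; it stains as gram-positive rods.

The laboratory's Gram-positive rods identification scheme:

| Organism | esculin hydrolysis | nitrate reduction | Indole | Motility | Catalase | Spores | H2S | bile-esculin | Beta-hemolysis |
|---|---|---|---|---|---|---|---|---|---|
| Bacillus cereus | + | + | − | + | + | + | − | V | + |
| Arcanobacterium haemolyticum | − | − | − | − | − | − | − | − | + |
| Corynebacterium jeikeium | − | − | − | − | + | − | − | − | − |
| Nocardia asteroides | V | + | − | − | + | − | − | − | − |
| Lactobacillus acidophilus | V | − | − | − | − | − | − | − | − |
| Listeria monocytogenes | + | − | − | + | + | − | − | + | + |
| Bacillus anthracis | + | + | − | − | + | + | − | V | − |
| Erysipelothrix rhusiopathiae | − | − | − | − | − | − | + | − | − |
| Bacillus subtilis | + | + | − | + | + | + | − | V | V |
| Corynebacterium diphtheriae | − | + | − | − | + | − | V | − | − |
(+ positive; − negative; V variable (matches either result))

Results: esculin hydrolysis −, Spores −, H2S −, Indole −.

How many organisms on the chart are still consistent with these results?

5

Indole −: all 10 remaining candidates are consistent.
Spores −: excludes Bacillus cereus, Bacillus anthracis, Bacillus subtilis — 7 left.
H2S −: excludes Erysipelothrix rhusiopathiae — 6 left.
esculin hydrolysis −: excludes Listeria monocytogenes — 5 left.
Still consistent: Arcanobacterium haemolyticum, Corynebacterium diphtheriae, Corynebacterium jeikeium, Lactobacillus acidophilus, Nocardia asteroides.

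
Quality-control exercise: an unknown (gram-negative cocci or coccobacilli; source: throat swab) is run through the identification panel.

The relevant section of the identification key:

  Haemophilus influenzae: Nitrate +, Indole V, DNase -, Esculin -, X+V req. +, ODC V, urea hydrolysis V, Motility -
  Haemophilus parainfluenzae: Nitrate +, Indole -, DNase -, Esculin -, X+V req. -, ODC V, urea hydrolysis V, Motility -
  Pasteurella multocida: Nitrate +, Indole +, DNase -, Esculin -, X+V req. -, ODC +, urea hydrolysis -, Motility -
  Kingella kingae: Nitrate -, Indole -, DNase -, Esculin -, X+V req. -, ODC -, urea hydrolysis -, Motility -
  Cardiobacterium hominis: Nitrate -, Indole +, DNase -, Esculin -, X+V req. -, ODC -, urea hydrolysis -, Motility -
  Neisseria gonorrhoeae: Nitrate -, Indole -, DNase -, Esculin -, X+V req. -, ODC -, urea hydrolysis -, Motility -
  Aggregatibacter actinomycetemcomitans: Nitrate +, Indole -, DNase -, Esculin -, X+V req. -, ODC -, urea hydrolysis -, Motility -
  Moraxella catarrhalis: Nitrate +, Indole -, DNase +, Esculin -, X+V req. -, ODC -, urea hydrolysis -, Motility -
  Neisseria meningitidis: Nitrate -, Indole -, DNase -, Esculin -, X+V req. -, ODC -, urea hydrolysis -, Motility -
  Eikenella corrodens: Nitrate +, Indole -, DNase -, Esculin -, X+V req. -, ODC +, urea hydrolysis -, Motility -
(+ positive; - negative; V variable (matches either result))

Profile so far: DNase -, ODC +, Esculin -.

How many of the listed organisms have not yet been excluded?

DNase -: excludes Moraxella catarrhalis — 9 left.
ODC +: excludes 5 organisms — 4 left.
Esculin -: all 4 remaining candidates are consistent.
Still consistent: Eikenella corrodens, Haemophilus influenzae, Haemophilus parainfluenzae, Pasteurella multocida.

4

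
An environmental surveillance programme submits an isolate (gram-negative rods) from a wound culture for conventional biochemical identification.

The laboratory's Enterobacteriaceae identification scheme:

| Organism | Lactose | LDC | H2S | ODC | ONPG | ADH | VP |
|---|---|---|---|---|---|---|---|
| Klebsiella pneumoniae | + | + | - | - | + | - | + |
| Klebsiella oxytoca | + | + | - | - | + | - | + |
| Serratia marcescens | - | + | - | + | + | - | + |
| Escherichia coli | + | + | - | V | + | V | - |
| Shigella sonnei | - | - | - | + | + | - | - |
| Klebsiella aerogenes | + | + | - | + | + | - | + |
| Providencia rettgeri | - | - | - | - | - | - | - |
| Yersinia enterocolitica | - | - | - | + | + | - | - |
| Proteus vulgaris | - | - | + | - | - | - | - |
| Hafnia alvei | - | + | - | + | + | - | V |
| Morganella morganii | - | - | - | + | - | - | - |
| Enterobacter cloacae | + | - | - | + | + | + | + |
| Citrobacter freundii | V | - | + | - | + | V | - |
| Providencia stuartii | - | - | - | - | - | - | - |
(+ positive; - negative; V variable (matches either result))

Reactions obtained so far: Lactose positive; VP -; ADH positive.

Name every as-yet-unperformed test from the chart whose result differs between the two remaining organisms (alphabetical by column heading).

H2S, LDC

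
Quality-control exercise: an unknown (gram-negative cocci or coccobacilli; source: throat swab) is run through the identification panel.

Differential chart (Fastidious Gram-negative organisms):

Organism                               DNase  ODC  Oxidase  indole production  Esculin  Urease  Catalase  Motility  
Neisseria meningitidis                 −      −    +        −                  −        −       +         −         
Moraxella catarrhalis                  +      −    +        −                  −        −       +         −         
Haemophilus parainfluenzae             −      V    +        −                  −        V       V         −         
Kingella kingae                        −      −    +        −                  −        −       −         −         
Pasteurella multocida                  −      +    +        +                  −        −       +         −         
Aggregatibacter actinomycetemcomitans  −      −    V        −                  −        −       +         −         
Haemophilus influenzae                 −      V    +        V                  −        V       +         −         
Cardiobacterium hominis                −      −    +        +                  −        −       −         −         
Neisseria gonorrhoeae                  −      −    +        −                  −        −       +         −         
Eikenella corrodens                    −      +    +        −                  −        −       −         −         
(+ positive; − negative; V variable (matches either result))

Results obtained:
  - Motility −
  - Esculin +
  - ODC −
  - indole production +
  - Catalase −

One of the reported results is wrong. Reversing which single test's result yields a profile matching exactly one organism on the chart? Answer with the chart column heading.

Esculin

As reported, no row in the chart matches all 5 reactions.
Reversing Catalase → still no organism matches.
Reversing indole production → still no organism matches.
Reversing Esculin (to −) → unique match: Cardiobacterium hominis.
Reversing Motility → still no organism matches.
Reversing ODC → still no organism matches.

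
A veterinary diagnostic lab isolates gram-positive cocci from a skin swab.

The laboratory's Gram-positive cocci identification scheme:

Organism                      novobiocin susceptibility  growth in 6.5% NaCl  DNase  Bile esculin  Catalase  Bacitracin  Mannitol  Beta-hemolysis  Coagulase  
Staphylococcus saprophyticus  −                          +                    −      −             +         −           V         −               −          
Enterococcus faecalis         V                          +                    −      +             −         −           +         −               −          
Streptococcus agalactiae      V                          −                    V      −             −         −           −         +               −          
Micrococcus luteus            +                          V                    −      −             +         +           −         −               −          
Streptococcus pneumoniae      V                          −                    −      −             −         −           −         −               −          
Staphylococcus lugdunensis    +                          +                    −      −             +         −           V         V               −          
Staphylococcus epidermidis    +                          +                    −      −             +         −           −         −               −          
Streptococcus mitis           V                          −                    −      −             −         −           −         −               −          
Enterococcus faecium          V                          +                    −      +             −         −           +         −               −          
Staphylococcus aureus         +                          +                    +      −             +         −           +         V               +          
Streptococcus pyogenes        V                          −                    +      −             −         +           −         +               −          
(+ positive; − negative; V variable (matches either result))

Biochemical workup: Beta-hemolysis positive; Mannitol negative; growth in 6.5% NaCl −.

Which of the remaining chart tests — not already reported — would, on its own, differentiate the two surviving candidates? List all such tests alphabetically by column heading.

growth in 6.5% NaCl −: excludes 6 organisms — 5 left.
Mannitol −: all 5 remaining candidates are consistent.
Beta-hemolysis +: excludes Micrococcus luteus, Streptococcus pneumoniae, Streptococcus mitis — 2 left.
Two candidates remain: Streptococcus agalactiae and Streptococcus pyogenes.
  novobiocin susceptibility: V vs V — variable for at least one, does not separate.
  DNase: V vs + — variable for at least one, does not separate.
  Bile esculin: − vs − — same for both, does not separate.
  Catalase: − vs − — same for both, does not separate.
  Bacitracin: Streptococcus agalactiae −, Streptococcus pyogenes + — discriminates.
  Coagulase: − vs − — same for both, does not separate.

Bacitracin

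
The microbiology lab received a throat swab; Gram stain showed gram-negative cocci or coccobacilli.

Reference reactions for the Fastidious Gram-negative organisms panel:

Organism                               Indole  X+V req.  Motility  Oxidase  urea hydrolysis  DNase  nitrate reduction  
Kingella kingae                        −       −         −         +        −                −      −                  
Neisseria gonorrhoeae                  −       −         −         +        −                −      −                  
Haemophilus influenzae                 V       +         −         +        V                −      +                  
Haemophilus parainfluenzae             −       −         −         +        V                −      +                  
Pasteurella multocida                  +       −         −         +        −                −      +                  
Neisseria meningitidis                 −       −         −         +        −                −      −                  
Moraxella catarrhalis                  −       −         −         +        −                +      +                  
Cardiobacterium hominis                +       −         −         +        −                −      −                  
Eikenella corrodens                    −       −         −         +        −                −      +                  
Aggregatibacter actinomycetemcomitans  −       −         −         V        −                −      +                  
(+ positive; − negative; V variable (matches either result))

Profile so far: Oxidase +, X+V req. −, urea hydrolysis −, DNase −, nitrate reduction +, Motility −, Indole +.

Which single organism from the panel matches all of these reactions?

Pasteurella multocida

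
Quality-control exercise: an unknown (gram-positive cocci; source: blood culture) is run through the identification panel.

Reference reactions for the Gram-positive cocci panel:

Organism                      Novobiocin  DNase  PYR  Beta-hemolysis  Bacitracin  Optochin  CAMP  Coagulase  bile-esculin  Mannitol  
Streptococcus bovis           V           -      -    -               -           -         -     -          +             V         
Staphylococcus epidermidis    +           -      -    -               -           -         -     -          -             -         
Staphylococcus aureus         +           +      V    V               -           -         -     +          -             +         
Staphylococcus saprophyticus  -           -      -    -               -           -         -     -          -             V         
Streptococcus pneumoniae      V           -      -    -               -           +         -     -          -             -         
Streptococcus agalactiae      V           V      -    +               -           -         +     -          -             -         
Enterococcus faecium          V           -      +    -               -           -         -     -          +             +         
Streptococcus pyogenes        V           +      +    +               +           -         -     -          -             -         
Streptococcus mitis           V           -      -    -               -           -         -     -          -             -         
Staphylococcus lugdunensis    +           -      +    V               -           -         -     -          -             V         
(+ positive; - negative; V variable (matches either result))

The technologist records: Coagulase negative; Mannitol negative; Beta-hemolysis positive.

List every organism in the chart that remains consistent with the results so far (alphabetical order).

Staphylococcus lugdunensis, Streptococcus agalactiae, Streptococcus pyogenes

Mannitol -: excludes Staphylococcus aureus, Enterococcus faecium — 8 left.
Beta-hemolysis +: excludes 5 organisms — 3 left.
Coagulase -: all 3 remaining candidates are consistent.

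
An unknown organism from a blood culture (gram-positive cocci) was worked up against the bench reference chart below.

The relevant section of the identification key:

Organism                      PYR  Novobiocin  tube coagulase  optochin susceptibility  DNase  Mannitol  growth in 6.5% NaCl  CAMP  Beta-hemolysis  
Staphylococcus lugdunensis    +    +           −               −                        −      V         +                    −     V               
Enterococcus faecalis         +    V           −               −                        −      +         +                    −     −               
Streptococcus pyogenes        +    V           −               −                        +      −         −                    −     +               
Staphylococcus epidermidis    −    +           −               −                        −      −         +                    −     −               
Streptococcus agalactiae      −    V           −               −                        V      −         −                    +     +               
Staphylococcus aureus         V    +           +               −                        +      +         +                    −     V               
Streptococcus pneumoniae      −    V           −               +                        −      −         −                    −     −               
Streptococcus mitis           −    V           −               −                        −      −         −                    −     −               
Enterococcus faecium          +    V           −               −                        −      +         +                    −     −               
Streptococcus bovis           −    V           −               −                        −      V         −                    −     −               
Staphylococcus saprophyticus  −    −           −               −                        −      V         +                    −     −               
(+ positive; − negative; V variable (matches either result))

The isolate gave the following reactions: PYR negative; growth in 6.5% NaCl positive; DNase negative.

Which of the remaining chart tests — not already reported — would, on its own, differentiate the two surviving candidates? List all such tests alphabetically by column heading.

PYR −: excludes Staphylococcus lugdunensis, Enterococcus faecalis, Streptococcus pyogenes, Enterococcus faecium — 7 left.
growth in 6.5% NaCl +: excludes Streptococcus agalactiae, Streptococcus pneumoniae, Streptococcus mitis, Streptococcus bovis — 3 left.
DNase −: excludes Staphylococcus aureus — 2 left.
Two candidates remain: Staphylococcus epidermidis and Staphylococcus saprophyticus.
  Novobiocin: Staphylococcus epidermidis +, Staphylococcus saprophyticus − — discriminates.
  tube coagulase: − vs − — same for both, does not separate.
  optochin susceptibility: − vs − — same for both, does not separate.
  Mannitol: − vs V — variable for at least one, does not separate.
  CAMP: − vs − — same for both, does not separate.
  Beta-hemolysis: − vs − — same for both, does not separate.

Novobiocin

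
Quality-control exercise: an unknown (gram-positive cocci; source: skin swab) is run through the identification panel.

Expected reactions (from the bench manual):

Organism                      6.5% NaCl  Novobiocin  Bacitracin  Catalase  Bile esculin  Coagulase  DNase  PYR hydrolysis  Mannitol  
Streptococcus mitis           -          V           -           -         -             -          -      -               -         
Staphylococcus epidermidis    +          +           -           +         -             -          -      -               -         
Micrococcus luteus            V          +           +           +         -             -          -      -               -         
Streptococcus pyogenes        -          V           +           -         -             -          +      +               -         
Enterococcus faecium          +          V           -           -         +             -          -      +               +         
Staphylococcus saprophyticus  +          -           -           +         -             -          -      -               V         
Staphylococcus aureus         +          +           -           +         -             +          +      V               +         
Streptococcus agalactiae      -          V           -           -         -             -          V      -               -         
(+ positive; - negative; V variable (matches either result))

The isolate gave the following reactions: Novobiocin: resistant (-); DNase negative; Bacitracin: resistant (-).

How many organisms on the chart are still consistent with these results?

DNase -: excludes Streptococcus pyogenes, Staphylococcus aureus — 6 left.
Novobiocin -: excludes Staphylococcus epidermidis, Micrococcus luteus — 4 left.
Bacitracin -: all 4 remaining candidates are consistent.
Still consistent: Enterococcus faecium, Staphylococcus saprophyticus, Streptococcus agalactiae, Streptococcus mitis.

4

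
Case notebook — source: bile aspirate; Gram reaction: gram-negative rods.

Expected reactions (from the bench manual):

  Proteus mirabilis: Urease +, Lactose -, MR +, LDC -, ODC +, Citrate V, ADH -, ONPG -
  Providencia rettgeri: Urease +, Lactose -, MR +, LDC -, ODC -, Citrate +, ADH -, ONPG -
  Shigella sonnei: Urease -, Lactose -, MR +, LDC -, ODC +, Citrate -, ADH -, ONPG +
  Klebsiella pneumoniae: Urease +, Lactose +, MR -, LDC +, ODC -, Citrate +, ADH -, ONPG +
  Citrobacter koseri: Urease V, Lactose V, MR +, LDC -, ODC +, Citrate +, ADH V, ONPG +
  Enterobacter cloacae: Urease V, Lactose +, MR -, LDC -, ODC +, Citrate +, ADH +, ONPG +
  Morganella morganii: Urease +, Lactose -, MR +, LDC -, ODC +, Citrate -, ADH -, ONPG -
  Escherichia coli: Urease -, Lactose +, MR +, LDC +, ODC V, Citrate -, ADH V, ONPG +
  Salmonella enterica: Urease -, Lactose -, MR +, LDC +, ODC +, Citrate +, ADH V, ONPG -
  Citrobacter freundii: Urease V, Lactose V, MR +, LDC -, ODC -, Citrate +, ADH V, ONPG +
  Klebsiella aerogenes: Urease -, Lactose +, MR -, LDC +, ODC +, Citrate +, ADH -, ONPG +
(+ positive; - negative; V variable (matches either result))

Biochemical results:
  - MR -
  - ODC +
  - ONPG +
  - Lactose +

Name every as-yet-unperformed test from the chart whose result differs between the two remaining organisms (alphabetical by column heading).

ADH, LDC

Lactose +: excludes 5 organisms — 6 left.
ONPG +: all 6 remaining candidates are consistent.
ODC +: excludes Klebsiella pneumoniae, Citrobacter freundii — 4 left.
MR -: excludes Citrobacter koseri, Escherichia coli — 2 left.
Two candidates remain: Enterobacter cloacae and Klebsiella aerogenes.
  Urease: V vs - — variable for at least one, does not separate.
  LDC: Enterobacter cloacae -, Klebsiella aerogenes + — discriminates.
  Citrate: + vs + — same for both, does not separate.
  ADH: Enterobacter cloacae +, Klebsiella aerogenes - — discriminates.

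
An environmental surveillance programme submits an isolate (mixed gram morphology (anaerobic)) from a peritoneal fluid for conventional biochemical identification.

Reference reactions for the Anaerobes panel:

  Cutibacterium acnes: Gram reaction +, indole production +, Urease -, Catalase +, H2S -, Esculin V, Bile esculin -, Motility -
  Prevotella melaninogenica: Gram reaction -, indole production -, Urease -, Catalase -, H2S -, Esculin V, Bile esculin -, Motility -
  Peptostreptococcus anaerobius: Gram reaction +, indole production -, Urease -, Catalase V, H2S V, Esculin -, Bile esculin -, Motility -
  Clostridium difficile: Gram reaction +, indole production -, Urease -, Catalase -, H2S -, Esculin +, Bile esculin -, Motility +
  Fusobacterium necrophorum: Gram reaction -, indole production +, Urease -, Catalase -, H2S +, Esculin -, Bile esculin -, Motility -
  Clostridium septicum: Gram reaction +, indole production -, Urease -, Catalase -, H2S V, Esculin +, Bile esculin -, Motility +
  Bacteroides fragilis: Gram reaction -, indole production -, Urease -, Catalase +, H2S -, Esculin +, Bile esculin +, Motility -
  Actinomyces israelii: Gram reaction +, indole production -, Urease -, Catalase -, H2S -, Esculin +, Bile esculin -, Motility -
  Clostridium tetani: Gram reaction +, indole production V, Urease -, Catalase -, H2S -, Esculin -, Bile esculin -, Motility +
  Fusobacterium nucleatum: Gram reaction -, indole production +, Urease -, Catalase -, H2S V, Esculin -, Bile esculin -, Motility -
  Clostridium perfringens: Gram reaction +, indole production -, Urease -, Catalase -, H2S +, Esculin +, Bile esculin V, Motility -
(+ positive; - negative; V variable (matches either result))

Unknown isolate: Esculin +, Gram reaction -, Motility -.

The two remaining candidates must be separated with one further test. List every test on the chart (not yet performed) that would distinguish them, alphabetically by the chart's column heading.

Esculin +: excludes Peptostreptococcus anaerobius, Fusobacterium necrophorum, Clostridium tetani, Fusobacterium nucleatum — 7 left.
Motility -: excludes Clostridium difficile, Clostridium septicum — 5 left.
Gram reaction -: excludes Cutibacterium acnes, Actinomyces israelii, Clostridium perfringens — 2 left.
Two candidates remain: Bacteroides fragilis and Prevotella melaninogenica.
  indole production: - vs - — same for both, does not separate.
  Urease: - vs - — same for both, does not separate.
  Catalase: Bacteroides fragilis +, Prevotella melaninogenica - — discriminates.
  H2S: - vs - — same for both, does not separate.
  Bile esculin: Bacteroides fragilis +, Prevotella melaninogenica - — discriminates.

Bile esculin, Catalase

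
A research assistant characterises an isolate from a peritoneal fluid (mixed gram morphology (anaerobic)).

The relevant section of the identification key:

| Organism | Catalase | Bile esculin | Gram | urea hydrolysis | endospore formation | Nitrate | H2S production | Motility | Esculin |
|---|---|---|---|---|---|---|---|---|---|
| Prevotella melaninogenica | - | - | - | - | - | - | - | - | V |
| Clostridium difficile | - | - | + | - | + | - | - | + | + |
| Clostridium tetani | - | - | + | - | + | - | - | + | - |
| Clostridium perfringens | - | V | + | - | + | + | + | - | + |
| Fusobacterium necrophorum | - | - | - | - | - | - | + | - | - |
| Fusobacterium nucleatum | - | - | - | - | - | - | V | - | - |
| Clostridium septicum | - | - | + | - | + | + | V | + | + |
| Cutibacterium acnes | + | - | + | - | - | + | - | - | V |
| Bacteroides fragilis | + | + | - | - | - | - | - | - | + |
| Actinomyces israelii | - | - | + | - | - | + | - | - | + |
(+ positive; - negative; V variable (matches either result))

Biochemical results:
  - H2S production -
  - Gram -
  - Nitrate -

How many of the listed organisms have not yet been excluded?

3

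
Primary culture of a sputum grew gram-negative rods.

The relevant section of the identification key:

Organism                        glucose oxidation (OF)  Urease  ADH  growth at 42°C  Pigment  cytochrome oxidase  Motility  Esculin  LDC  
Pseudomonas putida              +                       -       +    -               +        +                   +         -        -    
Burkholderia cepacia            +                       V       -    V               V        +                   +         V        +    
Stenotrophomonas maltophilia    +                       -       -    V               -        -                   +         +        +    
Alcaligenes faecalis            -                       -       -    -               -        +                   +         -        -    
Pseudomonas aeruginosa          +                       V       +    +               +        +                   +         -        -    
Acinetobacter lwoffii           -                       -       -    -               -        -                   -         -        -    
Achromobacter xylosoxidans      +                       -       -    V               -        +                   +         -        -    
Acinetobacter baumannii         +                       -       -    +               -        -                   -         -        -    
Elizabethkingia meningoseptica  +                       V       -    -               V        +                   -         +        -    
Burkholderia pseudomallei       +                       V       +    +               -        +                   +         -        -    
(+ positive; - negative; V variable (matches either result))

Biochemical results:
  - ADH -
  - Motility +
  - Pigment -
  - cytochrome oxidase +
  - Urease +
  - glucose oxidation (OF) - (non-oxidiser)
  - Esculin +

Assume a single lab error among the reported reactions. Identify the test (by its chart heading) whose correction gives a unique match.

glucose oxidation (OF)

As reported, no row in the chart matches all 7 reactions.
Reversing Esculin → still no organism matches.
Reversing Motility → still no organism matches.
Reversing ADH → still no organism matches.
Reversing Pigment → still no organism matches.
Reversing cytochrome oxidase → still no organism matches.
Reversing Urease → still no organism matches.
Reversing glucose oxidation (OF) (to +) → unique match: Burkholderia cepacia.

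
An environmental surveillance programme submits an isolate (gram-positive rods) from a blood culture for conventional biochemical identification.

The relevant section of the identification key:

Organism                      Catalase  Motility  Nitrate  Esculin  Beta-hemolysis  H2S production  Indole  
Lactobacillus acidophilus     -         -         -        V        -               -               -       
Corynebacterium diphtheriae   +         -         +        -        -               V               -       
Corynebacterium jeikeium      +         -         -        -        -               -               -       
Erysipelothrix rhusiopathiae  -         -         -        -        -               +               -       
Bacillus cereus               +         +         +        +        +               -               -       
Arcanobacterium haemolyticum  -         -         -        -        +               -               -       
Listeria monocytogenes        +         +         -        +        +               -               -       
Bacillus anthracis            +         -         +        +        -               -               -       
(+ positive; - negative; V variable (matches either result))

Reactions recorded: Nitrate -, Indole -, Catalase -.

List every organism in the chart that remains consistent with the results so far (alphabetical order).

Arcanobacterium haemolyticum, Erysipelothrix rhusiopathiae, Lactobacillus acidophilus

Catalase -: excludes 5 organisms — 3 left.
Nitrate -: all 3 remaining candidates are consistent.
Indole -: all 3 remaining candidates are consistent.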